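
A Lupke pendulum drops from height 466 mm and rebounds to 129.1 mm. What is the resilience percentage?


Resilience = h_rebound / h_drop * 100
= 129.1 / 466 * 100
= 27.7%

27.7%


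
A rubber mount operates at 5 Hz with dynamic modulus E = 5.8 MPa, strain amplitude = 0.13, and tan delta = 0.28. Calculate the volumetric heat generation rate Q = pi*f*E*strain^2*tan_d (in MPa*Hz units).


Q = pi * f * E * strain^2 * tan_d
= pi * 5 * 5.8 * 0.13^2 * 0.28
= pi * 5 * 5.8 * 0.0169 * 0.28
= 0.4311

Q = 0.4311


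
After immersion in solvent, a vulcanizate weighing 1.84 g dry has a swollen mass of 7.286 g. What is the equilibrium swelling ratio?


Q = W_swollen / W_dry
Q = 7.286 / 1.84
Q = 3.96

Q = 3.96


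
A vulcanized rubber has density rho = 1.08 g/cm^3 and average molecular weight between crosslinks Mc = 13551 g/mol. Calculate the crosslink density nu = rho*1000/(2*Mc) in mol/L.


nu = rho * 1000 / (2 * Mc)
nu = 1.08 * 1000 / (2 * 13551)
nu = 1080.0 / 27102
nu = 0.0398 mol/L

0.0398 mol/L


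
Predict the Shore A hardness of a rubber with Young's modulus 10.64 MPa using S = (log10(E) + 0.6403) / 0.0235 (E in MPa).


log10(E) = 0.0235*S - 0.6403  =>  S = (log10(E) + 0.6403) / 0.0235
log10(10.64) = 1.026942
S = (1.026942 + 0.6403) / 0.0235 = 1.667242 / 0.0235
S = 70.9

Shore A = 70.9


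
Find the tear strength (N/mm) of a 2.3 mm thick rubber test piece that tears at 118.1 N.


Tear strength = force / thickness
= 118.1 / 2.3
= 51.35 N/mm

51.35 N/mm


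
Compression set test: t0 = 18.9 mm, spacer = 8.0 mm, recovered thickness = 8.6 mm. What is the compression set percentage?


CS = (t0 - recovered) / (t0 - ts) * 100
= (18.9 - 8.6) / (18.9 - 8.0) * 100
= 10.3 / 10.9 * 100
= 94.5%

94.5%


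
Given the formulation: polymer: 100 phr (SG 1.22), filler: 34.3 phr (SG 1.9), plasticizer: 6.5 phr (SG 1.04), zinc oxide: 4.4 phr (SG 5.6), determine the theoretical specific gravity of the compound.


Sum of weights = 145.2
Volume contributions:
  polymer: 100/1.22 = 81.9672
  filler: 34.3/1.9 = 18.0526
  plasticizer: 6.5/1.04 = 6.2500
  zinc oxide: 4.4/5.6 = 0.7857
Sum of volumes = 107.0556
SG = 145.2 / 107.0556 = 1.356

SG = 1.356


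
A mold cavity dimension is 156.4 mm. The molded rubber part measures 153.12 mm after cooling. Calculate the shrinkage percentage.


Shrinkage = (mold - part) / mold * 100
= (156.4 - 153.12) / 156.4 * 100
= 3.28 / 156.4 * 100
= 2.1%

2.1%


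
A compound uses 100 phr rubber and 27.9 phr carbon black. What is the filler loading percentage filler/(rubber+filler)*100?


Filler % = filler / (rubber + filler) * 100
= 27.9 / (100 + 27.9) * 100
= 27.9 / 127.9 * 100
= 21.81%

21.81%


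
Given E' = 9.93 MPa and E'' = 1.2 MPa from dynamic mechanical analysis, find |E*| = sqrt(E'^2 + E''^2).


|E*| = sqrt(E'^2 + E''^2)
= sqrt(9.93^2 + 1.2^2)
= sqrt(98.6049 + 1.4400)
= 10.002 MPa

10.002 MPa


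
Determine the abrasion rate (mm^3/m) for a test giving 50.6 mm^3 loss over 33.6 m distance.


Rate = volume_loss / distance
= 50.6 / 33.6
= 1.506 mm^3/m

1.506 mm^3/m


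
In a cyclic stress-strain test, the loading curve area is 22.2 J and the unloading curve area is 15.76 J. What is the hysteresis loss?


Hysteresis loss = loading - unloading
= 22.2 - 15.76
= 6.44 J

6.44 J


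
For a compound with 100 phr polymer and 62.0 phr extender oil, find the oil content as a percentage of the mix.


Oil % = oil / (100 + oil) * 100
= 62.0 / (100 + 62.0) * 100
= 62.0 / 162.0 * 100
= 38.27%

38.27%


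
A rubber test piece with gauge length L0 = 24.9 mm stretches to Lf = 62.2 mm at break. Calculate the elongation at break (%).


Elongation = (Lf - L0) / L0 * 100
= (62.2 - 24.9) / 24.9 * 100
= 37.3 / 24.9 * 100
= 149.8%

149.8%


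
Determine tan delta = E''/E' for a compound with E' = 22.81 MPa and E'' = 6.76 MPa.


tan delta = E'' / E'
= 6.76 / 22.81
= 0.2964

tan delta = 0.2964


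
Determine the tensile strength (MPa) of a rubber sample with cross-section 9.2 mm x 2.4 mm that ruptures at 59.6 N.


Area = width * thickness = 9.2 * 2.4 = 22.08 mm^2
TS = force / area = 59.6 / 22.08 = 2.7 MPa

2.7 MPa


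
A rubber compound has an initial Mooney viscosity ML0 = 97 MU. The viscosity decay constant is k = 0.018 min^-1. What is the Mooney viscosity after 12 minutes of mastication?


ML = ML0 * exp(-k * t)
ML = 97 * exp(-0.018 * 12)
ML = 97 * 0.8057
ML = 78.16 MU

78.16 MU


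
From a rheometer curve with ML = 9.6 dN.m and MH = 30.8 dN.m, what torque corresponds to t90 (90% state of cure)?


M90 = ML + 0.9 * (MH - ML)
M90 = 9.6 + 0.9 * (30.8 - 9.6)
M90 = 9.6 + 0.9 * 21.2
M90 = 28.68 dN.m

28.68 dN.m


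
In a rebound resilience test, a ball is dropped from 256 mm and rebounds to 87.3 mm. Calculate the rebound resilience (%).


Resilience = h_rebound / h_drop * 100
= 87.3 / 256 * 100
= 34.1%

34.1%


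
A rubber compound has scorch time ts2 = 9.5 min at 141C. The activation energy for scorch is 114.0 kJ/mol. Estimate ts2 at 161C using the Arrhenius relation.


Convert temperatures: T1 = 141 + 273.15 = 414.15 K, T2 = 161 + 273.15 = 434.15 K
ts2_new = 9.5 * exp(114000 / 8.314 * (1/434.15 - 1/414.15))
1/T2 - 1/T1 = -1.1123e-04
ts2_new = 2.07 min

2.07 min


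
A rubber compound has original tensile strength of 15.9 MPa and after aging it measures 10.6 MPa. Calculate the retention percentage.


Retention = aged / original * 100
= 10.6 / 15.9 * 100
= 66.7%

66.7%


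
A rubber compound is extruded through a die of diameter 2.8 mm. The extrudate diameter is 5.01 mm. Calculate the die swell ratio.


Die swell ratio = D_extrudate / D_die
= 5.01 / 2.8
= 1.789

Die swell = 1.789


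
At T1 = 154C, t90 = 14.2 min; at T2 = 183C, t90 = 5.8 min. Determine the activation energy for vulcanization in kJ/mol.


T1 = 427.15 K, T2 = 456.15 K
1/T1 - 1/T2 = 1.4884e-04
ln(t1/t2) = ln(14.2/5.8) = 0.8954
Ea = 8.314 * 0.8954 / 1.4884e-04 = 50016.0585 J/mol
Ea = 50.02 kJ/mol

50.02 kJ/mol


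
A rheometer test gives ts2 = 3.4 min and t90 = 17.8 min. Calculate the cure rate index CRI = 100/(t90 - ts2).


CRI = 100 / (t90 - ts2)
= 100 / (17.8 - 3.4)
= 100 / 14.4
= 6.94 min^-1

6.94 min^-1


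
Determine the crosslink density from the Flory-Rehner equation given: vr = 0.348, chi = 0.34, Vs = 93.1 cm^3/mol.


ln(1 - vr) = ln(1 - 0.348) = -0.4277
Numerator = -((-0.4277) + 0.348 + 0.34 * 0.348^2) = 0.0385
Denominator = 93.1 * (0.348^(1/3) - 0.348/2) = 49.2857
nu = 0.0385 / 49.2857 = 7.8188e-04 mol/cm^3

7.8188e-04 mol/cm^3


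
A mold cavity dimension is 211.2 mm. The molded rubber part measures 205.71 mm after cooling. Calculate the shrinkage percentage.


Shrinkage = (mold - part) / mold * 100
= (211.2 - 205.71) / 211.2 * 100
= 5.49 / 211.2 * 100
= 2.6%

2.6%


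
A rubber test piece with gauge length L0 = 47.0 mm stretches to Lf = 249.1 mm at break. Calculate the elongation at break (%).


Elongation = (Lf - L0) / L0 * 100
= (249.1 - 47.0) / 47.0 * 100
= 202.1 / 47.0 * 100
= 430.0%

430.0%


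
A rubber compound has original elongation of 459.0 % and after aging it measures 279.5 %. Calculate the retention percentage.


Retention = aged / original * 100
= 279.5 / 459.0 * 100
= 60.9%

60.9%


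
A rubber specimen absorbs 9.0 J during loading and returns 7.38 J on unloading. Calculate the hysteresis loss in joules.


Hysteresis loss = loading - unloading
= 9.0 - 7.38
= 1.62 J

1.62 J


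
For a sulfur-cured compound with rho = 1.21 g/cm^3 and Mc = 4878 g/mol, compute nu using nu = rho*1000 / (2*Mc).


nu = rho * 1000 / (2 * Mc)
nu = 1.21 * 1000 / (2 * 4878)
nu = 1210.0 / 9756
nu = 0.1240 mol/L

0.1240 mol/L


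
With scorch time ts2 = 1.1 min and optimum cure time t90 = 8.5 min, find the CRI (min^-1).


CRI = 100 / (t90 - ts2)
= 100 / (8.5 - 1.1)
= 100 / 7.4
= 13.51 min^-1

13.51 min^-1


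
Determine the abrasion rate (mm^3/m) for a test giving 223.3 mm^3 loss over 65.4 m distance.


Rate = volume_loss / distance
= 223.3 / 65.4
= 3.414 mm^3/m

3.414 mm^3/m


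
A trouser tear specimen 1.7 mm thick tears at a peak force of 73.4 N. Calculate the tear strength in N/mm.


Tear strength = force / thickness
= 73.4 / 1.7
= 43.18 N/mm

43.18 N/mm


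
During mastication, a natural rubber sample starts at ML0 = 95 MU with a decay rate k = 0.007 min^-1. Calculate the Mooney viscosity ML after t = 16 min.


ML = ML0 * exp(-k * t)
ML = 95 * exp(-0.007 * 16)
ML = 95 * 0.8940
ML = 84.93 MU

84.93 MU


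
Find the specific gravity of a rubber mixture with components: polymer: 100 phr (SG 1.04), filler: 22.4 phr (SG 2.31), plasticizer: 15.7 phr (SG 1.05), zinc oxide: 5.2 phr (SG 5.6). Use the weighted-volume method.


Sum of weights = 143.3
Volume contributions:
  polymer: 100/1.04 = 96.1538
  filler: 22.4/2.31 = 9.6970
  plasticizer: 15.7/1.05 = 14.9524
  zinc oxide: 5.2/5.6 = 0.9286
Sum of volumes = 121.7318
SG = 143.3 / 121.7318 = 1.177

SG = 1.177


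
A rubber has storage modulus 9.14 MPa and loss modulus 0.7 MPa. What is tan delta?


tan delta = E'' / E'
= 0.7 / 9.14
= 0.0766

tan delta = 0.0766


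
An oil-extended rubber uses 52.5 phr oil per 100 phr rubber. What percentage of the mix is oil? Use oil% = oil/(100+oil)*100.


Oil % = oil / (100 + oil) * 100
= 52.5 / (100 + 52.5) * 100
= 52.5 / 152.5 * 100
= 34.43%

34.43%


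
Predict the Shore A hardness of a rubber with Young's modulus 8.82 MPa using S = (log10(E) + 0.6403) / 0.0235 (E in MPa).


log10(E) = 0.0235*S - 0.6403  =>  S = (log10(E) + 0.6403) / 0.0235
log10(8.82) = 0.945469
S = (0.945469 + 0.6403) / 0.0235 = 1.585769 / 0.0235
S = 67.5

Shore A = 67.5


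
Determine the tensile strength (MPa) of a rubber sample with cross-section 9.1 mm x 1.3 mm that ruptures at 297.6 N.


Area = width * thickness = 9.1 * 1.3 = 11.83 mm^2
TS = force / area = 297.6 / 11.83 = 25.16 MPa

25.16 MPa


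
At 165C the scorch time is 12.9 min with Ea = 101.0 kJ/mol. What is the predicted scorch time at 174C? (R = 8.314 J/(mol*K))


Convert temperatures: T1 = 165 + 273.15 = 438.15 K, T2 = 174 + 273.15 = 447.15 K
ts2_new = 12.9 * exp(101000 / 8.314 * (1/447.15 - 1/438.15))
1/T2 - 1/T1 = -4.5937e-05
ts2_new = 7.38 min

7.38 min


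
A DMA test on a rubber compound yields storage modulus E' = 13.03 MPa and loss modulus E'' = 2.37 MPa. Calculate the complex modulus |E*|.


|E*| = sqrt(E'^2 + E''^2)
= sqrt(13.03^2 + 2.37^2)
= sqrt(169.7809 + 5.6169)
= 13.244 MPa

13.244 MPa


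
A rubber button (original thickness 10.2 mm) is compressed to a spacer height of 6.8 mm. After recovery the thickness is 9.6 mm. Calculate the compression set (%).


CS = (t0 - recovered) / (t0 - ts) * 100
= (10.2 - 9.6) / (10.2 - 6.8) * 100
= 0.6 / 3.4 * 100
= 17.6%

17.6%


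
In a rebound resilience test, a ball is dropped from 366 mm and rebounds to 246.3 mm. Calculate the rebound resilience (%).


Resilience = h_rebound / h_drop * 100
= 246.3 / 366 * 100
= 67.3%

67.3%


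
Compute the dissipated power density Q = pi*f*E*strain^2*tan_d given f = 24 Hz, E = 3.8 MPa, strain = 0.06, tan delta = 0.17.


Q = pi * f * E * strain^2 * tan_d
= pi * 24 * 3.8 * 0.06^2 * 0.17
= pi * 24 * 3.8 * 0.0036 * 0.17
= 0.1753

Q = 0.1753


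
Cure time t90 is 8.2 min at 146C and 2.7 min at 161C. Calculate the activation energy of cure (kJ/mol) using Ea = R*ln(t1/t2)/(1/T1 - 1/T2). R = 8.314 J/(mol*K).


T1 = 419.15 K, T2 = 434.15 K
1/T1 - 1/T2 = 8.2429e-05
ln(t1/t2) = ln(8.2/2.7) = 1.1109
Ea = 8.314 * 1.1109 / 8.2429e-05 = 112045.9378 J/mol
Ea = 112.05 kJ/mol

112.05 kJ/mol


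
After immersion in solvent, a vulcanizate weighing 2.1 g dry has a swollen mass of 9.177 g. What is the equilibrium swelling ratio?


Q = W_swollen / W_dry
Q = 9.177 / 2.1
Q = 4.37

Q = 4.37


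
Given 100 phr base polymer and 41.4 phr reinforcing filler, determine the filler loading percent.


Filler % = filler / (rubber + filler) * 100
= 41.4 / (100 + 41.4) * 100
= 41.4 / 141.4 * 100
= 29.28%

29.28%


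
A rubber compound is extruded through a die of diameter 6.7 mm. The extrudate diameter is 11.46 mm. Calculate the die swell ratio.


Die swell ratio = D_extrudate / D_die
= 11.46 / 6.7
= 1.71

Die swell = 1.71


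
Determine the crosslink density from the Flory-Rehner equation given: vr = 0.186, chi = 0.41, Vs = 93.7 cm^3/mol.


ln(1 - vr) = ln(1 - 0.186) = -0.2058
Numerator = -((-0.2058) + 0.186 + 0.41 * 0.186^2) = 0.0056
Denominator = 93.7 * (0.186^(1/3) - 0.186/2) = 44.7724
nu = 0.0056 / 44.7724 = 1.2531e-04 mol/cm^3

1.2531e-04 mol/cm^3


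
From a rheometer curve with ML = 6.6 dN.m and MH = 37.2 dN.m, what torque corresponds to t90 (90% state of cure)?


M90 = ML + 0.9 * (MH - ML)
M90 = 6.6 + 0.9 * (37.2 - 6.6)
M90 = 6.6 + 0.9 * 30.6
M90 = 34.14 dN.m

34.14 dN.m


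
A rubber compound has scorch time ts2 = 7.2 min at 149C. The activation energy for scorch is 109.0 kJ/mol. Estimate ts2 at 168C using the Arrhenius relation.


Convert temperatures: T1 = 149 + 273.15 = 422.15 K, T2 = 168 + 273.15 = 441.15 K
ts2_new = 7.2 * exp(109000 / 8.314 * (1/441.15 - 1/422.15))
1/T2 - 1/T1 = -1.0202e-04
ts2_new = 1.89 min

1.89 min


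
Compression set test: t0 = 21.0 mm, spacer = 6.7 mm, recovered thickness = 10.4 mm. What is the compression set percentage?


CS = (t0 - recovered) / (t0 - ts) * 100
= (21.0 - 10.4) / (21.0 - 6.7) * 100
= 10.6 / 14.3 * 100
= 74.1%

74.1%


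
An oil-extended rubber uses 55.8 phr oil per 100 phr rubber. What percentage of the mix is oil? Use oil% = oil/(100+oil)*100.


Oil % = oil / (100 + oil) * 100
= 55.8 / (100 + 55.8) * 100
= 55.8 / 155.8 * 100
= 35.82%

35.82%


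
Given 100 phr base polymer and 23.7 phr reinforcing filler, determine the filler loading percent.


Filler % = filler / (rubber + filler) * 100
= 23.7 / (100 + 23.7) * 100
= 23.7 / 123.7 * 100
= 19.16%

19.16%


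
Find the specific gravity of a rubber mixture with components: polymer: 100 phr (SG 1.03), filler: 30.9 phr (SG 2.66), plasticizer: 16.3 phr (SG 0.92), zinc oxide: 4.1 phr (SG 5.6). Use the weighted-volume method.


Sum of weights = 151.3
Volume contributions:
  polymer: 100/1.03 = 97.0874
  filler: 30.9/2.66 = 11.6165
  plasticizer: 16.3/0.92 = 17.7174
  zinc oxide: 4.1/5.6 = 0.7321
Sum of volumes = 127.1535
SG = 151.3 / 127.1535 = 1.19

SG = 1.19


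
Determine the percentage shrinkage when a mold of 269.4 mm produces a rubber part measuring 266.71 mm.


Shrinkage = (mold - part) / mold * 100
= (269.4 - 266.71) / 269.4 * 100
= 2.69 / 269.4 * 100
= 1.0%

1.0%


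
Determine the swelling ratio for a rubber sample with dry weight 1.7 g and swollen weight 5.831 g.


Q = W_swollen / W_dry
Q = 5.831 / 1.7
Q = 3.43

Q = 3.43


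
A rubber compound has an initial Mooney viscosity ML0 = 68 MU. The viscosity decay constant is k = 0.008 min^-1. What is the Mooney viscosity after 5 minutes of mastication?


ML = ML0 * exp(-k * t)
ML = 68 * exp(-0.008 * 5)
ML = 68 * 0.9608
ML = 65.33 MU

65.33 MU


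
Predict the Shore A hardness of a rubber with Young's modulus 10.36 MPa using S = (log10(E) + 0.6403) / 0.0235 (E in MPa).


log10(E) = 0.0235*S - 0.6403  =>  S = (log10(E) + 0.6403) / 0.0235
log10(10.36) = 1.015360
S = (1.015360 + 0.6403) / 0.0235 = 1.655660 / 0.0235
S = 70.5

Shore A = 70.5


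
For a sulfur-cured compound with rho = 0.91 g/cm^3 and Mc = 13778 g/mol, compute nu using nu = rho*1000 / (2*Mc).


nu = rho * 1000 / (2 * Mc)
nu = 0.91 * 1000 / (2 * 13778)
nu = 910.0 / 27556
nu = 0.0330 mol/L

0.0330 mol/L


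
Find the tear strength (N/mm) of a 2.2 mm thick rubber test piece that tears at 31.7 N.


Tear strength = force / thickness
= 31.7 / 2.2
= 14.41 N/mm

14.41 N/mm


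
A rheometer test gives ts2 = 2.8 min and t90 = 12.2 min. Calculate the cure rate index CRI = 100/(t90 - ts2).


CRI = 100 / (t90 - ts2)
= 100 / (12.2 - 2.8)
= 100 / 9.4
= 10.64 min^-1

10.64 min^-1


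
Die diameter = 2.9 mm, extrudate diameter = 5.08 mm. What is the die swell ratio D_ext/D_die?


Die swell ratio = D_extrudate / D_die
= 5.08 / 2.9
= 1.752

Die swell = 1.752


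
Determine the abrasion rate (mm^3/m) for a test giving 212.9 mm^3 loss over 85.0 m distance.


Rate = volume_loss / distance
= 212.9 / 85.0
= 2.505 mm^3/m

2.505 mm^3/m


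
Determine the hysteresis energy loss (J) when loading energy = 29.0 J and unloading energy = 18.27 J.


Hysteresis loss = loading - unloading
= 29.0 - 18.27
= 10.73 J

10.73 J


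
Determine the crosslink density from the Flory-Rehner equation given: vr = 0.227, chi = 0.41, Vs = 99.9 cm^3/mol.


ln(1 - vr) = ln(1 - 0.227) = -0.2575
Numerator = -((-0.2575) + 0.227 + 0.41 * 0.227^2) = 0.0093
Denominator = 99.9 * (0.227^(1/3) - 0.227/2) = 49.6021
nu = 0.0093 / 49.6021 = 1.8849e-04 mol/cm^3

1.8849e-04 mol/cm^3


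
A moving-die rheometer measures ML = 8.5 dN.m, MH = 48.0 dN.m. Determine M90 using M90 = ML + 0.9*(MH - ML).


M90 = ML + 0.9 * (MH - ML)
M90 = 8.5 + 0.9 * (48.0 - 8.5)
M90 = 8.5 + 0.9 * 39.5
M90 = 44.05 dN.m

44.05 dN.m


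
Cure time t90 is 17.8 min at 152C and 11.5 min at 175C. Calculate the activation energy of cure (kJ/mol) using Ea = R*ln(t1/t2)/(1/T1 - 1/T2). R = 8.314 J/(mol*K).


T1 = 425.15 K, T2 = 448.15 K
1/T1 - 1/T2 = 1.2072e-04
ln(t1/t2) = ln(17.8/11.5) = 0.4369
Ea = 8.314 * 0.4369 / 1.2072e-04 = 30087.1826 J/mol
Ea = 30.09 kJ/mol

30.09 kJ/mol


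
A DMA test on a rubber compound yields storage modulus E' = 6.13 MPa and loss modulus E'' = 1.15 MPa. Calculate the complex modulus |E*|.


|E*| = sqrt(E'^2 + E''^2)
= sqrt(6.13^2 + 1.15^2)
= sqrt(37.5769 + 1.3225)
= 6.237 MPa

6.237 MPa


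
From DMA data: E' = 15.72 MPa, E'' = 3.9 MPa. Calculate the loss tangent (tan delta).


tan delta = E'' / E'
= 3.9 / 15.72
= 0.2481

tan delta = 0.2481


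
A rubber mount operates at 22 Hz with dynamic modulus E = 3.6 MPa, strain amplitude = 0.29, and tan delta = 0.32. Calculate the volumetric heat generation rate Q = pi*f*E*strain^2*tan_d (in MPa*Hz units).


Q = pi * f * E * strain^2 * tan_d
= pi * 22 * 3.6 * 0.29^2 * 0.32
= pi * 22 * 3.6 * 0.0841 * 0.32
= 6.6961

Q = 6.6961


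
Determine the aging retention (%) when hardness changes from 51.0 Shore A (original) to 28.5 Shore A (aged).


Retention = aged / original * 100
= 28.5 / 51.0 * 100
= 55.9%

55.9%


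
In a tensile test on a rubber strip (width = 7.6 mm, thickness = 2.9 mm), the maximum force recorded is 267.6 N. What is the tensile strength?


Area = width * thickness = 7.6 * 2.9 = 22.04 mm^2
TS = force / area = 267.6 / 22.04 = 12.14 MPa

12.14 MPa


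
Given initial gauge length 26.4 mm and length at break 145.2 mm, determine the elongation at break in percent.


Elongation = (Lf - L0) / L0 * 100
= (145.2 - 26.4) / 26.4 * 100
= 118.8 / 26.4 * 100
= 450.0%

450.0%


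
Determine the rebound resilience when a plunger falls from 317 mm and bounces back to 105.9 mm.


Resilience = h_rebound / h_drop * 100
= 105.9 / 317 * 100
= 33.4%

33.4%


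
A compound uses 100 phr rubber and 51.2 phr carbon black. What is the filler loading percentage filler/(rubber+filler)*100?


Filler % = filler / (rubber + filler) * 100
= 51.2 / (100 + 51.2) * 100
= 51.2 / 151.2 * 100
= 33.86%

33.86%


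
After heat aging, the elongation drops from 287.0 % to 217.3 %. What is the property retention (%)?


Retention = aged / original * 100
= 217.3 / 287.0 * 100
= 75.7%

75.7%


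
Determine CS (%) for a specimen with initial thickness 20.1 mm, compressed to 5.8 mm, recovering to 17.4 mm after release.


CS = (t0 - recovered) / (t0 - ts) * 100
= (20.1 - 17.4) / (20.1 - 5.8) * 100
= 2.7 / 14.3 * 100
= 18.9%

18.9%


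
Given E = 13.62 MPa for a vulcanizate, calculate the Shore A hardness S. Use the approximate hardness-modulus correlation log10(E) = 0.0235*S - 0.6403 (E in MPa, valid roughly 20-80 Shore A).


log10(E) = 0.0235*S - 0.6403  =>  S = (log10(E) + 0.6403) / 0.0235
log10(13.62) = 1.134177
S = (1.134177 + 0.6403) / 0.0235 = 1.774477 / 0.0235
S = 75.5

Shore A = 75.5


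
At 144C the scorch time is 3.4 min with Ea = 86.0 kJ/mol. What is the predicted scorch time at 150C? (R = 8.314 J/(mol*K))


Convert temperatures: T1 = 144 + 273.15 = 417.15 K, T2 = 150 + 273.15 = 423.15 K
ts2_new = 3.4 * exp(86000 / 8.314 * (1/423.15 - 1/417.15))
1/T2 - 1/T1 = -3.3991e-05
ts2_new = 2.39 min

2.39 min


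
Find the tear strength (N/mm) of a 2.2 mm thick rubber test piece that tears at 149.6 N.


Tear strength = force / thickness
= 149.6 / 2.2
= 68.0 N/mm

68.0 N/mm


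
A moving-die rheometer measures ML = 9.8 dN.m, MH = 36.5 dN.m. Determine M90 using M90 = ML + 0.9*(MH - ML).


M90 = ML + 0.9 * (MH - ML)
M90 = 9.8 + 0.9 * (36.5 - 9.8)
M90 = 9.8 + 0.9 * 26.7
M90 = 33.83 dN.m

33.83 dN.m


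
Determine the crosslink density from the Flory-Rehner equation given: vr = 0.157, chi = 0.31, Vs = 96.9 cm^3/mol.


ln(1 - vr) = ln(1 - 0.157) = -0.1708
Numerator = -((-0.1708) + 0.157 + 0.31 * 0.157^2) = 0.0061
Denominator = 96.9 * (0.157^(1/3) - 0.157/2) = 44.6679
nu = 0.0061 / 44.6679 = 1.3762e-04 mol/cm^3

1.3762e-04 mol/cm^3


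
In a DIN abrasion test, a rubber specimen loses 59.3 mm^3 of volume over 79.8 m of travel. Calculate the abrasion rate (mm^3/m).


Rate = volume_loss / distance
= 59.3 / 79.8
= 0.743 mm^3/m

0.743 mm^3/m


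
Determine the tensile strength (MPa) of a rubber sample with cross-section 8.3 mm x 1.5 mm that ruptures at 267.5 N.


Area = width * thickness = 8.3 * 1.5 = 12.45 mm^2
TS = force / area = 267.5 / 12.45 = 21.49 MPa

21.49 MPa


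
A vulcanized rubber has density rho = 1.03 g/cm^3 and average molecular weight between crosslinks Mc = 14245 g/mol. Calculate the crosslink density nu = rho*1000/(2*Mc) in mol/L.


nu = rho * 1000 / (2 * Mc)
nu = 1.03 * 1000 / (2 * 14245)
nu = 1030.0 / 28490
nu = 0.0362 mol/L

0.0362 mol/L


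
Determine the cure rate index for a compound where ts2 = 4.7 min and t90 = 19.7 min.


CRI = 100 / (t90 - ts2)
= 100 / (19.7 - 4.7)
= 100 / 15.0
= 6.67 min^-1

6.67 min^-1


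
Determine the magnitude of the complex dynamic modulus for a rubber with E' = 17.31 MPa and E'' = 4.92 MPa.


|E*| = sqrt(E'^2 + E''^2)
= sqrt(17.31^2 + 4.92^2)
= sqrt(299.6361 + 24.2064)
= 17.996 MPa

17.996 MPa


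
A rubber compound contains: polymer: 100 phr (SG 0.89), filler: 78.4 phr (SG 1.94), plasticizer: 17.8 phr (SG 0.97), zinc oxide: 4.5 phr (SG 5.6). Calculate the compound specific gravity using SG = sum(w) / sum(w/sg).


Sum of weights = 200.7
Volume contributions:
  polymer: 100/0.89 = 112.3596
  filler: 78.4/1.94 = 40.4124
  plasticizer: 17.8/0.97 = 18.3505
  zinc oxide: 4.5/5.6 = 0.8036
Sum of volumes = 171.9260
SG = 200.7 / 171.9260 = 1.167

SG = 1.167


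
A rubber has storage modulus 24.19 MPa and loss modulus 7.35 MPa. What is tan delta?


tan delta = E'' / E'
= 7.35 / 24.19
= 0.3038

tan delta = 0.3038


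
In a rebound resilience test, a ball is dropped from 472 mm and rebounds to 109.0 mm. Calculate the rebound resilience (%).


Resilience = h_rebound / h_drop * 100
= 109.0 / 472 * 100
= 23.1%

23.1%


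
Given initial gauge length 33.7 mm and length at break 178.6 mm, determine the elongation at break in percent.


Elongation = (Lf - L0) / L0 * 100
= (178.6 - 33.7) / 33.7 * 100
= 144.9 / 33.7 * 100
= 430.0%

430.0%


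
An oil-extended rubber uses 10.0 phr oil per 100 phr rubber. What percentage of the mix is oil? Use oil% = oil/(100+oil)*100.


Oil % = oil / (100 + oil) * 100
= 10.0 / (100 + 10.0) * 100
= 10.0 / 110.0 * 100
= 9.09%

9.09%


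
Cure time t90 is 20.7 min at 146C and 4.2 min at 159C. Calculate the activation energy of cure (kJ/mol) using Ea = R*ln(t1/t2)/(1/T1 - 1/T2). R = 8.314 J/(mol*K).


T1 = 419.15 K, T2 = 432.15 K
1/T1 - 1/T2 = 7.1769e-05
ln(t1/t2) = ln(20.7/4.2) = 1.5950
Ea = 8.314 * 1.5950 / 7.1769e-05 = 184775.6474 J/mol
Ea = 184.78 kJ/mol

184.78 kJ/mol


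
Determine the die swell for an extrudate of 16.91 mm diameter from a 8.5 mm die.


Die swell ratio = D_extrudate / D_die
= 16.91 / 8.5
= 1.989

Die swell = 1.989


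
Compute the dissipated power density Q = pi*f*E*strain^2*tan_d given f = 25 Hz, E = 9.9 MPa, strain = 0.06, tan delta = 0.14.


Q = pi * f * E * strain^2 * tan_d
= pi * 25 * 9.9 * 0.06^2 * 0.14
= pi * 25 * 9.9 * 0.0036 * 0.14
= 0.3919

Q = 0.3919


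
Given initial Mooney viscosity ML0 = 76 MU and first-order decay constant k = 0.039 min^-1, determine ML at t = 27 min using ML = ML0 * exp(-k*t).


ML = ML0 * exp(-k * t)
ML = 76 * exp(-0.039 * 27)
ML = 76 * 0.3489
ML = 26.52 MU

26.52 MU


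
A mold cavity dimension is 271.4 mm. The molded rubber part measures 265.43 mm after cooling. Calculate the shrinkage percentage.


Shrinkage = (mold - part) / mold * 100
= (271.4 - 265.43) / 271.4 * 100
= 5.97 / 271.4 * 100
= 2.2%

2.2%


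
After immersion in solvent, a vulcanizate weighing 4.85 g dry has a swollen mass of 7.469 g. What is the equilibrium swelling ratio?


Q = W_swollen / W_dry
Q = 7.469 / 4.85
Q = 1.54

Q = 1.54


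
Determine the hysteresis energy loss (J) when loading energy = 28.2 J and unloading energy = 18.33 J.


Hysteresis loss = loading - unloading
= 28.2 - 18.33
= 9.87 J

9.87 J


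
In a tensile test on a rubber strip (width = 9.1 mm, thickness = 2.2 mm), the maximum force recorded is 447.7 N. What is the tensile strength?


Area = width * thickness = 9.1 * 2.2 = 20.02 mm^2
TS = force / area = 447.7 / 20.02 = 22.36 MPa

22.36 MPa


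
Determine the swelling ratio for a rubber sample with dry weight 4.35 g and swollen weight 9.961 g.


Q = W_swollen / W_dry
Q = 9.961 / 4.35
Q = 2.29

Q = 2.29


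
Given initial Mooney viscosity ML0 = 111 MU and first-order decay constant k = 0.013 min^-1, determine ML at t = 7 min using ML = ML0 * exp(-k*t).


ML = ML0 * exp(-k * t)
ML = 111 * exp(-0.013 * 7)
ML = 111 * 0.9130
ML = 101.34 MU

101.34 MU


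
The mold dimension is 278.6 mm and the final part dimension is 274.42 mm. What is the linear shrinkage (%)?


Shrinkage = (mold - part) / mold * 100
= (278.6 - 274.42) / 278.6 * 100
= 4.18 / 278.6 * 100
= 1.5%

1.5%


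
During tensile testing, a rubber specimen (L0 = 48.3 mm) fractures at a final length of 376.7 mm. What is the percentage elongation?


Elongation = (Lf - L0) / L0 * 100
= (376.7 - 48.3) / 48.3 * 100
= 328.4 / 48.3 * 100
= 679.9%

679.9%


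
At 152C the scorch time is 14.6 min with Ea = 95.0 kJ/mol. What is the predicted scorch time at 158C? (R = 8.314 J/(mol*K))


Convert temperatures: T1 = 152 + 273.15 = 425.15 K, T2 = 158 + 273.15 = 431.15 K
ts2_new = 14.6 * exp(95000 / 8.314 * (1/431.15 - 1/425.15))
1/T2 - 1/T1 = -3.2733e-05
ts2_new = 10.04 min

10.04 min


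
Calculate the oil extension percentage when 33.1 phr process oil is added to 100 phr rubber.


Oil % = oil / (100 + oil) * 100
= 33.1 / (100 + 33.1) * 100
= 33.1 / 133.1 * 100
= 24.87%

24.87%


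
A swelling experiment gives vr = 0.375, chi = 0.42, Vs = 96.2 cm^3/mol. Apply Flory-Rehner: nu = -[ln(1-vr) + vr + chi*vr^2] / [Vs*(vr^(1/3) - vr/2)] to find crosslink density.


ln(1 - vr) = ln(1 - 0.375) = -0.4700
Numerator = -((-0.4700) + 0.375 + 0.42 * 0.375^2) = 0.0359
Denominator = 96.2 * (0.375^(1/3) - 0.375/2) = 51.3347
nu = 0.0359 / 51.3347 = 7.0013e-04 mol/cm^3

7.0013e-04 mol/cm^3


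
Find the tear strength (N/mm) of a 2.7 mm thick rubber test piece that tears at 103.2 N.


Tear strength = force / thickness
= 103.2 / 2.7
= 38.22 N/mm

38.22 N/mm


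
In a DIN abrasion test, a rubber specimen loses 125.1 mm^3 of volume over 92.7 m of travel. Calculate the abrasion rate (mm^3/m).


Rate = volume_loss / distance
= 125.1 / 92.7
= 1.35 mm^3/m

1.35 mm^3/m


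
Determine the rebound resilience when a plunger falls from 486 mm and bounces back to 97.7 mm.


Resilience = h_rebound / h_drop * 100
= 97.7 / 486 * 100
= 20.1%

20.1%


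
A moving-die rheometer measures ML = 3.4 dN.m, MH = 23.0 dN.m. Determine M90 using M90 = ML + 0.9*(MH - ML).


M90 = ML + 0.9 * (MH - ML)
M90 = 3.4 + 0.9 * (23.0 - 3.4)
M90 = 3.4 + 0.9 * 19.6
M90 = 21.04 dN.m

21.04 dN.m


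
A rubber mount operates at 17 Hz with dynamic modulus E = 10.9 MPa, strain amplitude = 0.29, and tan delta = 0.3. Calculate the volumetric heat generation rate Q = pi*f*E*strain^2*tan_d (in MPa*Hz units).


Q = pi * f * E * strain^2 * tan_d
= pi * 17 * 10.9 * 0.29^2 * 0.3
= pi * 17 * 10.9 * 0.0841 * 0.3
= 14.6873

Q = 14.6873


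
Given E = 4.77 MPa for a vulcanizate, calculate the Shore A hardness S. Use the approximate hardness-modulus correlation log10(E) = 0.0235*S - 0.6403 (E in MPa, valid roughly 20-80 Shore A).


log10(E) = 0.0235*S - 0.6403  =>  S = (log10(E) + 0.6403) / 0.0235
log10(4.77) = 0.678518
S = (0.678518 + 0.6403) / 0.0235 = 1.318818 / 0.0235
S = 56.1

Shore A = 56.1


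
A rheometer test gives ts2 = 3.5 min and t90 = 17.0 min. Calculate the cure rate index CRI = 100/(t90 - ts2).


CRI = 100 / (t90 - ts2)
= 100 / (17.0 - 3.5)
= 100 / 13.5
= 7.41 min^-1

7.41 min^-1


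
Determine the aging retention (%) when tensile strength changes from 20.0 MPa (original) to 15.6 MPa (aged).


Retention = aged / original * 100
= 15.6 / 20.0 * 100
= 78.0%

78.0%


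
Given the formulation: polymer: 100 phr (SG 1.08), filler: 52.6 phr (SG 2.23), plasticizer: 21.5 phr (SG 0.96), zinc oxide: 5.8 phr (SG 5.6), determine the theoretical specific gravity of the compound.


Sum of weights = 179.9
Volume contributions:
  polymer: 100/1.08 = 92.5926
  filler: 52.6/2.23 = 23.5874
  plasticizer: 21.5/0.96 = 22.3958
  zinc oxide: 5.8/5.6 = 1.0357
Sum of volumes = 139.6116
SG = 179.9 / 139.6116 = 1.289

SG = 1.289


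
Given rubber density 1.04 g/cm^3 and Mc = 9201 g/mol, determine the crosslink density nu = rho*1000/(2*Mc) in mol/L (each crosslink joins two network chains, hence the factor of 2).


nu = rho * 1000 / (2 * Mc)
nu = 1.04 * 1000 / (2 * 9201)
nu = 1040.0 / 18402
nu = 0.0565 mol/L

0.0565 mol/L


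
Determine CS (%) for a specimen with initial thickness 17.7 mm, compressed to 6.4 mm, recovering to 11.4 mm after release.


CS = (t0 - recovered) / (t0 - ts) * 100
= (17.7 - 11.4) / (17.7 - 6.4) * 100
= 6.3 / 11.3 * 100
= 55.8%

55.8%


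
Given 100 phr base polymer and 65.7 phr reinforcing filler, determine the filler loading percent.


Filler % = filler / (rubber + filler) * 100
= 65.7 / (100 + 65.7) * 100
= 65.7 / 165.7 * 100
= 39.65%

39.65%


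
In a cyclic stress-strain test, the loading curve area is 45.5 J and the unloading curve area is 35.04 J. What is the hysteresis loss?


Hysteresis loss = loading - unloading
= 45.5 - 35.04
= 10.46 J

10.46 J


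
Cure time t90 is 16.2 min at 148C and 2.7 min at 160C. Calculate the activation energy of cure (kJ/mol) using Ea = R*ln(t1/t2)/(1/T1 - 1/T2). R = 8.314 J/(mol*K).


T1 = 421.15 K, T2 = 433.15 K
1/T1 - 1/T2 = 6.5782e-05
ln(t1/t2) = ln(16.2/2.7) = 1.7918
Ea = 8.314 * 1.7918 / 6.5782e-05 = 226455.8823 J/mol
Ea = 226.46 kJ/mol

226.46 kJ/mol


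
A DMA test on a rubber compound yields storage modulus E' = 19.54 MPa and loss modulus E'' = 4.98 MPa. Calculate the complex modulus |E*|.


|E*| = sqrt(E'^2 + E''^2)
= sqrt(19.54^2 + 4.98^2)
= sqrt(381.8116 + 24.8004)
= 20.165 MPa

20.165 MPa


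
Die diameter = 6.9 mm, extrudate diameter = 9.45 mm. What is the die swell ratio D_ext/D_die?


Die swell ratio = D_extrudate / D_die
= 9.45 / 6.9
= 1.37

Die swell = 1.37


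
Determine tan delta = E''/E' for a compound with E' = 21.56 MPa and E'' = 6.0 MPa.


tan delta = E'' / E'
= 6.0 / 21.56
= 0.2783

tan delta = 0.2783


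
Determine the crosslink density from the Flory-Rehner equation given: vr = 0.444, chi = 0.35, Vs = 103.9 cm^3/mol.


ln(1 - vr) = ln(1 - 0.444) = -0.5870
Numerator = -((-0.5870) + 0.444 + 0.35 * 0.444^2) = 0.0740
Denominator = 103.9 * (0.444^(1/3) - 0.444/2) = 56.1983
nu = 0.0740 / 56.1983 = 0.0013 mol/cm^3

0.0013 mol/cm^3


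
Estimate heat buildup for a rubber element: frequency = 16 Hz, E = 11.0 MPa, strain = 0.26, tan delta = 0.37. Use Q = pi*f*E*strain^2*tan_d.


Q = pi * f * E * strain^2 * tan_d
= pi * 16 * 11.0 * 0.26^2 * 0.37
= pi * 16 * 11.0 * 0.0676 * 0.37
= 13.8296

Q = 13.8296


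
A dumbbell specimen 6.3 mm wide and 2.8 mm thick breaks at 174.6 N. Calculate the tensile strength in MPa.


Area = width * thickness = 6.3 * 2.8 = 17.64 mm^2
TS = force / area = 174.6 / 17.64 = 9.9 MPa

9.9 MPa


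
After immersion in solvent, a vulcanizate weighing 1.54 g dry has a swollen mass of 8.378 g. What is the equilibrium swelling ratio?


Q = W_swollen / W_dry
Q = 8.378 / 1.54
Q = 5.44

Q = 5.44


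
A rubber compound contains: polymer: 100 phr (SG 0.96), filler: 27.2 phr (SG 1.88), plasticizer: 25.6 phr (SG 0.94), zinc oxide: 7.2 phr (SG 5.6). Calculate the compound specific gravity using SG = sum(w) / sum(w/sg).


Sum of weights = 160.0
Volume contributions:
  polymer: 100/0.96 = 104.1667
  filler: 27.2/1.88 = 14.4681
  plasticizer: 25.6/0.94 = 27.2340
  zinc oxide: 7.2/5.6 = 1.2857
Sum of volumes = 147.1545
SG = 160.0 / 147.1545 = 1.087

SG = 1.087


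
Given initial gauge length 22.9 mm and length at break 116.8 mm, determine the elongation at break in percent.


Elongation = (Lf - L0) / L0 * 100
= (116.8 - 22.9) / 22.9 * 100
= 93.9 / 22.9 * 100
= 410.0%

410.0%


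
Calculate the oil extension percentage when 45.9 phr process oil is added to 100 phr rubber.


Oil % = oil / (100 + oil) * 100
= 45.9 / (100 + 45.9) * 100
= 45.9 / 145.9 * 100
= 31.46%

31.46%


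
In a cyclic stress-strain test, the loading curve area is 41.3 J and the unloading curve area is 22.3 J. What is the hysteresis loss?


Hysteresis loss = loading - unloading
= 41.3 - 22.3
= 19.0 J

19.0 J


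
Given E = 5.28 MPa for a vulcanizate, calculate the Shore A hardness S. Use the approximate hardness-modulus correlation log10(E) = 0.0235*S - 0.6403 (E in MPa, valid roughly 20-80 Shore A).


log10(E) = 0.0235*S - 0.6403  =>  S = (log10(E) + 0.6403) / 0.0235
log10(5.28) = 0.722634
S = (0.722634 + 0.6403) / 0.0235 = 1.362934 / 0.0235
S = 58.0

Shore A = 58.0


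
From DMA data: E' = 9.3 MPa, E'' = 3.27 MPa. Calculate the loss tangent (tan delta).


tan delta = E'' / E'
= 3.27 / 9.3
= 0.3516

tan delta = 0.3516


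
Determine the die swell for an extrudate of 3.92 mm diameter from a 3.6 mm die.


Die swell ratio = D_extrudate / D_die
= 3.92 / 3.6
= 1.089

Die swell = 1.089


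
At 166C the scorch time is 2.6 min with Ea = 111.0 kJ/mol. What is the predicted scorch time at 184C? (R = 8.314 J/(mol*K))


Convert temperatures: T1 = 166 + 273.15 = 439.15 K, T2 = 184 + 273.15 = 457.15 K
ts2_new = 2.6 * exp(111000 / 8.314 * (1/457.15 - 1/439.15))
1/T2 - 1/T1 = -8.9660e-05
ts2_new = 0.79 min

0.79 min


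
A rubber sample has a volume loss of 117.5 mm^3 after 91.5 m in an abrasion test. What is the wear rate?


Rate = volume_loss / distance
= 117.5 / 91.5
= 1.284 mm^3/m

1.284 mm^3/m


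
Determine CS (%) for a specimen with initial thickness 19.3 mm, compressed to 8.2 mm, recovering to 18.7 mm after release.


CS = (t0 - recovered) / (t0 - ts) * 100
= (19.3 - 18.7) / (19.3 - 8.2) * 100
= 0.6 / 11.1 * 100
= 5.4%

5.4%


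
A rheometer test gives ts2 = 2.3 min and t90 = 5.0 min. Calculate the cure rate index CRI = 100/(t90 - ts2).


CRI = 100 / (t90 - ts2)
= 100 / (5.0 - 2.3)
= 100 / 2.7
= 37.04 min^-1

37.04 min^-1


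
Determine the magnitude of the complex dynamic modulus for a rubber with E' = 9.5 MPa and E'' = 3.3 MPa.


|E*| = sqrt(E'^2 + E''^2)
= sqrt(9.5^2 + 3.3^2)
= sqrt(90.2500 + 10.8900)
= 10.057 MPa

10.057 MPa


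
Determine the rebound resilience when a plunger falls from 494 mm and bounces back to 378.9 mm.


Resilience = h_rebound / h_drop * 100
= 378.9 / 494 * 100
= 76.7%

76.7%


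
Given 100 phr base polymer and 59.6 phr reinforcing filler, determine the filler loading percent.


Filler % = filler / (rubber + filler) * 100
= 59.6 / (100 + 59.6) * 100
= 59.6 / 159.6 * 100
= 37.34%

37.34%


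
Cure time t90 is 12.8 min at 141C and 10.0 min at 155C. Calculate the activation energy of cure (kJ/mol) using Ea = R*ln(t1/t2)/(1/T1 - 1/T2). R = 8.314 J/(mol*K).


T1 = 414.15 K, T2 = 428.15 K
1/T1 - 1/T2 = 7.8954e-05
ln(t1/t2) = ln(12.8/10.0) = 0.2469
Ea = 8.314 * 0.2469 / 7.8954e-05 = 25994.7988 J/mol
Ea = 25.99 kJ/mol

25.99 kJ/mol


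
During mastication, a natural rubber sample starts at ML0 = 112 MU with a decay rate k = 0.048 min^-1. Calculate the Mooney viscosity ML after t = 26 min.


ML = ML0 * exp(-k * t)
ML = 112 * exp(-0.048 * 26)
ML = 112 * 0.2871
ML = 32.15 MU

32.15 MU


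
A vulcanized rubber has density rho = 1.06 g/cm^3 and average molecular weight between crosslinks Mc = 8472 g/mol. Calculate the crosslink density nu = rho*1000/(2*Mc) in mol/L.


nu = rho * 1000 / (2 * Mc)
nu = 1.06 * 1000 / (2 * 8472)
nu = 1060.0 / 16944
nu = 0.0626 mol/L

0.0626 mol/L


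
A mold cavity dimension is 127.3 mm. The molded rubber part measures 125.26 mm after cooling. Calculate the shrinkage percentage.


Shrinkage = (mold - part) / mold * 100
= (127.3 - 125.26) / 127.3 * 100
= 2.04 / 127.3 * 100
= 1.6%

1.6%


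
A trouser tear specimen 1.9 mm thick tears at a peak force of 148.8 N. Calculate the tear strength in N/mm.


Tear strength = force / thickness
= 148.8 / 1.9
= 78.32 N/mm

78.32 N/mm


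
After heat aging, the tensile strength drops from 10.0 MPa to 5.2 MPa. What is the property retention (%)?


Retention = aged / original * 100
= 5.2 / 10.0 * 100
= 52.0%

52.0%


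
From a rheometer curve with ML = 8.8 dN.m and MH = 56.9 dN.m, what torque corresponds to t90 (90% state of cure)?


M90 = ML + 0.9 * (MH - ML)
M90 = 8.8 + 0.9 * (56.9 - 8.8)
M90 = 8.8 + 0.9 * 48.1
M90 = 52.09 dN.m

52.09 dN.m


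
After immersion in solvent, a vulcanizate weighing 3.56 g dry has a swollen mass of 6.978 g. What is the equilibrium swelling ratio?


Q = W_swollen / W_dry
Q = 6.978 / 3.56
Q = 1.96

Q = 1.96


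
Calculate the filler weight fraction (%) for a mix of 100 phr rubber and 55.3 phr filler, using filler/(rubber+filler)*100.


Filler % = filler / (rubber + filler) * 100
= 55.3 / (100 + 55.3) * 100
= 55.3 / 155.3 * 100
= 35.61%

35.61%


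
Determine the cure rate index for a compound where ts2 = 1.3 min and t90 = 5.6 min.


CRI = 100 / (t90 - ts2)
= 100 / (5.6 - 1.3)
= 100 / 4.3
= 23.26 min^-1

23.26 min^-1


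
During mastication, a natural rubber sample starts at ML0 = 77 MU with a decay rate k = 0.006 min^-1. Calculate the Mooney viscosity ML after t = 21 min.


ML = ML0 * exp(-k * t)
ML = 77 * exp(-0.006 * 21)
ML = 77 * 0.8816
ML = 67.88 MU

67.88 MU


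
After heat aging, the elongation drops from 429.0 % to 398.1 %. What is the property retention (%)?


Retention = aged / original * 100
= 398.1 / 429.0 * 100
= 92.8%

92.8%


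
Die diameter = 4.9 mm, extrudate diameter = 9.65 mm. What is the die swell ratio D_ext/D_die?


Die swell ratio = D_extrudate / D_die
= 9.65 / 4.9
= 1.969

Die swell = 1.969


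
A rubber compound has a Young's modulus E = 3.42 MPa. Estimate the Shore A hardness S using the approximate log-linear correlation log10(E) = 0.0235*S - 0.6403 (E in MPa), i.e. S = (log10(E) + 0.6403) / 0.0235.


log10(E) = 0.0235*S - 0.6403  =>  S = (log10(E) + 0.6403) / 0.0235
log10(3.42) = 0.534026
S = (0.534026 + 0.6403) / 0.0235 = 1.174326 / 0.0235
S = 50.0

Shore A = 50.0


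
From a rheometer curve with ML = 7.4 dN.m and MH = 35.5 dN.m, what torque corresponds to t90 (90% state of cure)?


M90 = ML + 0.9 * (MH - ML)
M90 = 7.4 + 0.9 * (35.5 - 7.4)
M90 = 7.4 + 0.9 * 28.1
M90 = 32.69 dN.m

32.69 dN.m
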